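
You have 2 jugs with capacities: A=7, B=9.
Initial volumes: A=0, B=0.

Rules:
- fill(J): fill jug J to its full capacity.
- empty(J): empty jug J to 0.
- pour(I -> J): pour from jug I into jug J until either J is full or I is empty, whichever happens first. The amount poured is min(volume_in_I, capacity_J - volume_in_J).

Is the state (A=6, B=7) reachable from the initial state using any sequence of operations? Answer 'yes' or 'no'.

BFS explored all 32 reachable states.
Reachable set includes: (0,0), (0,1), (0,2), (0,3), (0,4), (0,5), (0,6), (0,7), (0,8), (0,9), (1,0), (1,9) ...
Target (A=6, B=7) not in reachable set → no.

Answer: no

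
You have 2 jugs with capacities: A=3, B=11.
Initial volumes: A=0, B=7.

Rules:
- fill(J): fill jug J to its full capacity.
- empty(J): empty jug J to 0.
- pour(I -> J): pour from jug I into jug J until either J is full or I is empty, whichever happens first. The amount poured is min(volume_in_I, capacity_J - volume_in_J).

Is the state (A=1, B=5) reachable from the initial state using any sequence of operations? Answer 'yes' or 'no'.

BFS explored all 28 reachable states.
Reachable set includes: (0,0), (0,1), (0,2), (0,3), (0,4), (0,5), (0,6), (0,7), (0,8), (0,9), (0,10), (0,11) ...
Target (A=1, B=5) not in reachable set → no.

Answer: no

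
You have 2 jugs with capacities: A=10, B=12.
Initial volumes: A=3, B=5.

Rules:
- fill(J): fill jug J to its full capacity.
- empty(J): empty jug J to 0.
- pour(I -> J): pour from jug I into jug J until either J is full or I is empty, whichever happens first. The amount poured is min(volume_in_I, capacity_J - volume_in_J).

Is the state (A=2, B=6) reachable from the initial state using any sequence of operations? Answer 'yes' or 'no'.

BFS explored all 45 reachable states.
Reachable set includes: (0,0), (0,1), (0,2), (0,3), (0,4), (0,5), (0,6), (0,7), (0,8), (0,9), (0,10), (0,11) ...
Target (A=2, B=6) not in reachable set → no.

Answer: no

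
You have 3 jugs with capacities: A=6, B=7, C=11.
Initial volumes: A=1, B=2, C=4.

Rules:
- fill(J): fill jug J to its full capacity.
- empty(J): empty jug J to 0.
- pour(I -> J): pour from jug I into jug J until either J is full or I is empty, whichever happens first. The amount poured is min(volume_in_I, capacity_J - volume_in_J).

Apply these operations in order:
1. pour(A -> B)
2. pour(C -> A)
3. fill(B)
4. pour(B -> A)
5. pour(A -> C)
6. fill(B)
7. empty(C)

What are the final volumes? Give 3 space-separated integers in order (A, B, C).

Answer: 0 7 0

Derivation:
Step 1: pour(A -> B) -> (A=0 B=3 C=4)
Step 2: pour(C -> A) -> (A=4 B=3 C=0)
Step 3: fill(B) -> (A=4 B=7 C=0)
Step 4: pour(B -> A) -> (A=6 B=5 C=0)
Step 5: pour(A -> C) -> (A=0 B=5 C=6)
Step 6: fill(B) -> (A=0 B=7 C=6)
Step 7: empty(C) -> (A=0 B=7 C=0)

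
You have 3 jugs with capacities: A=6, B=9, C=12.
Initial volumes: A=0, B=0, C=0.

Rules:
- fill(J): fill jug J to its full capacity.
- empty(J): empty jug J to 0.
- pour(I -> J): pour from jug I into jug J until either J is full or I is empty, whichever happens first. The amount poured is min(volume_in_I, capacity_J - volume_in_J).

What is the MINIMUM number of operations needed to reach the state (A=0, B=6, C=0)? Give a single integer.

Answer: 2

Derivation:
BFS from (A=0, B=0, C=0). One shortest path:
  1. fill(A) -> (A=6 B=0 C=0)
  2. pour(A -> B) -> (A=0 B=6 C=0)
Reached target in 2 moves.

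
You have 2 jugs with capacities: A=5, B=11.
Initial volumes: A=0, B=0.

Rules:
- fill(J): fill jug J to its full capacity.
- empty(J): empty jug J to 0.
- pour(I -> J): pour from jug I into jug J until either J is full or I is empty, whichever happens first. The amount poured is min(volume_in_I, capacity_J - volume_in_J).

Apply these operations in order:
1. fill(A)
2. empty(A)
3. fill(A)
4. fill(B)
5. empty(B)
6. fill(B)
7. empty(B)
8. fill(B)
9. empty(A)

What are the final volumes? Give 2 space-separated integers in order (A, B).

Step 1: fill(A) -> (A=5 B=0)
Step 2: empty(A) -> (A=0 B=0)
Step 3: fill(A) -> (A=5 B=0)
Step 4: fill(B) -> (A=5 B=11)
Step 5: empty(B) -> (A=5 B=0)
Step 6: fill(B) -> (A=5 B=11)
Step 7: empty(B) -> (A=5 B=0)
Step 8: fill(B) -> (A=5 B=11)
Step 9: empty(A) -> (A=0 B=11)

Answer: 0 11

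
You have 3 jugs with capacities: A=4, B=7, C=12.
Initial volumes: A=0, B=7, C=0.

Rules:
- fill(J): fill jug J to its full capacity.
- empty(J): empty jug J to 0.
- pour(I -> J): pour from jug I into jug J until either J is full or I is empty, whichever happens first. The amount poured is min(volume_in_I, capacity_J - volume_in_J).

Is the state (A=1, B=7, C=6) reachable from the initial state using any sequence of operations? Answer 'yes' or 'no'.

Answer: yes

Derivation:
BFS from (A=0, B=7, C=0):
  1. pour(B -> A) -> (A=4 B=3 C=0)
  2. pour(B -> C) -> (A=4 B=0 C=3)
  3. fill(B) -> (A=4 B=7 C=3)
  4. pour(B -> C) -> (A=4 B=0 C=10)
  5. pour(A -> B) -> (A=0 B=4 C=10)
  6. pour(C -> A) -> (A=4 B=4 C=6)
  7. pour(A -> B) -> (A=1 B=7 C=6)
Target reached → yes.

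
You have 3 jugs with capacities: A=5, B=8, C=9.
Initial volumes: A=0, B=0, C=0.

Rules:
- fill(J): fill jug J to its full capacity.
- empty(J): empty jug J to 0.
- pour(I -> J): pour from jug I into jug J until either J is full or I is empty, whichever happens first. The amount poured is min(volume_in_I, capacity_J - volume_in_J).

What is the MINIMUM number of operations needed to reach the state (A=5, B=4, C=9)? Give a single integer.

BFS from (A=0, B=0, C=0). One shortest path:
  1. fill(C) -> (A=0 B=0 C=9)
  2. pour(C -> A) -> (A=5 B=0 C=4)
  3. pour(C -> B) -> (A=5 B=4 C=0)
  4. fill(C) -> (A=5 B=4 C=9)
Reached target in 4 moves.

Answer: 4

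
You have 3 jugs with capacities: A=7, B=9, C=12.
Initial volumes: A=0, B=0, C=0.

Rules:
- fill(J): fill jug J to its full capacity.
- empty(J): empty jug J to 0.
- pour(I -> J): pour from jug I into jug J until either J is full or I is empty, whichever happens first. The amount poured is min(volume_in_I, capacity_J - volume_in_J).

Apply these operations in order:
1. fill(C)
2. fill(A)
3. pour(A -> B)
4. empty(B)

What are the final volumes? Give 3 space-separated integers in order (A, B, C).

Step 1: fill(C) -> (A=0 B=0 C=12)
Step 2: fill(A) -> (A=7 B=0 C=12)
Step 3: pour(A -> B) -> (A=0 B=7 C=12)
Step 4: empty(B) -> (A=0 B=0 C=12)

Answer: 0 0 12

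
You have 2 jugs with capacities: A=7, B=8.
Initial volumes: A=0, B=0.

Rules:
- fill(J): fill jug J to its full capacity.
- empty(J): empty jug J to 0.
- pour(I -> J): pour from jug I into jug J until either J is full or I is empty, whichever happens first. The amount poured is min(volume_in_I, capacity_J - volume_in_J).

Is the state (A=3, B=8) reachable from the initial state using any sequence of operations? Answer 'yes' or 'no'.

BFS from (A=0, B=0):
  1. fill(B) -> (A=0 B=8)
  2. pour(B -> A) -> (A=7 B=1)
  3. empty(A) -> (A=0 B=1)
  4. pour(B -> A) -> (A=1 B=0)
  5. fill(B) -> (A=1 B=8)
  6. pour(B -> A) -> (A=7 B=2)
  7. empty(A) -> (A=0 B=2)
  8. pour(B -> A) -> (A=2 B=0)
  9. fill(B) -> (A=2 B=8)
  10. pour(B -> A) -> (A=7 B=3)
  11. empty(A) -> (A=0 B=3)
  12. pour(B -> A) -> (A=3 B=0)
  13. fill(B) -> (A=3 B=8)
Target reached → yes.

Answer: yes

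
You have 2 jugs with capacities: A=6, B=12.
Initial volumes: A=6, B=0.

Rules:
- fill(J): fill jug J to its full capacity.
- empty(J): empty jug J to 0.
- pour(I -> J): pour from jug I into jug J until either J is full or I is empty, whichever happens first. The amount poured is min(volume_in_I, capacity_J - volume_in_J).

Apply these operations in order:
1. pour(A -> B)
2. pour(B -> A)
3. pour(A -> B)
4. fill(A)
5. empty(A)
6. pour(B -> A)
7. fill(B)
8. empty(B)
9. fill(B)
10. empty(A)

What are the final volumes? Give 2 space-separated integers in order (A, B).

Step 1: pour(A -> B) -> (A=0 B=6)
Step 2: pour(B -> A) -> (A=6 B=0)
Step 3: pour(A -> B) -> (A=0 B=6)
Step 4: fill(A) -> (A=6 B=6)
Step 5: empty(A) -> (A=0 B=6)
Step 6: pour(B -> A) -> (A=6 B=0)
Step 7: fill(B) -> (A=6 B=12)
Step 8: empty(B) -> (A=6 B=0)
Step 9: fill(B) -> (A=6 B=12)
Step 10: empty(A) -> (A=0 B=12)

Answer: 0 12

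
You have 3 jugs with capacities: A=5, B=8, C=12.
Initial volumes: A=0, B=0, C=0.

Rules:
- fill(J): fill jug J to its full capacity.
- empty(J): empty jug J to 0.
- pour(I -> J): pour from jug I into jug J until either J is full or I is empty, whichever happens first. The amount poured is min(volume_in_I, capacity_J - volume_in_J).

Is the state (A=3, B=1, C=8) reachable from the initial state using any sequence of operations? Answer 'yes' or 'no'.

BFS explored all 394 reachable states.
Reachable set includes: (0,0,0), (0,0,1), (0,0,2), (0,0,3), (0,0,4), (0,0,5), (0,0,6), (0,0,7), (0,0,8), (0,0,9), (0,0,10), (0,0,11) ...
Target (A=3, B=1, C=8) not in reachable set → no.

Answer: no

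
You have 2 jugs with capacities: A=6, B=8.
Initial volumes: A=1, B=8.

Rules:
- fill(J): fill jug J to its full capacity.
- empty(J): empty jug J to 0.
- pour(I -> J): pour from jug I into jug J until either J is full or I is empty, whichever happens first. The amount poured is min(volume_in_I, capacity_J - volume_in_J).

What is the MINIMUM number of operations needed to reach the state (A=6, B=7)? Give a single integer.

BFS from (A=1, B=8). One shortest path:
  1. empty(B) -> (A=1 B=0)
  2. pour(A -> B) -> (A=0 B=1)
  3. fill(A) -> (A=6 B=1)
  4. pour(A -> B) -> (A=0 B=7)
  5. fill(A) -> (A=6 B=7)
Reached target in 5 moves.

Answer: 5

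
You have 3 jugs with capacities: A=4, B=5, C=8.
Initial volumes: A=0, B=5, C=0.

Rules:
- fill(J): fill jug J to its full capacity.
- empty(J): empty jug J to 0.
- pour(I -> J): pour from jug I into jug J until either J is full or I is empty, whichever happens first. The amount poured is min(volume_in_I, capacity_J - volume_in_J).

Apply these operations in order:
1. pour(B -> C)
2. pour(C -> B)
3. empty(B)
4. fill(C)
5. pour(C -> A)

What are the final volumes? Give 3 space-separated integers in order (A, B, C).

Answer: 4 0 4

Derivation:
Step 1: pour(B -> C) -> (A=0 B=0 C=5)
Step 2: pour(C -> B) -> (A=0 B=5 C=0)
Step 3: empty(B) -> (A=0 B=0 C=0)
Step 4: fill(C) -> (A=0 B=0 C=8)
Step 5: pour(C -> A) -> (A=4 B=0 C=4)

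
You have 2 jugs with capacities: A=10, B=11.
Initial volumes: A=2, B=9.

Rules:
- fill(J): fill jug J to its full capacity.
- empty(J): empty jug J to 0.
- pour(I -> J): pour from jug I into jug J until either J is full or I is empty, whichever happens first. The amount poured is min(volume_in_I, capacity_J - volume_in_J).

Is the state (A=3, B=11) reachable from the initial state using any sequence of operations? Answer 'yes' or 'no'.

BFS from (A=2, B=9):
  1. fill(B) -> (A=2 B=11)
  2. pour(B -> A) -> (A=10 B=3)
  3. empty(A) -> (A=0 B=3)
  4. pour(B -> A) -> (A=3 B=0)
  5. fill(B) -> (A=3 B=11)
Target reached → yes.

Answer: yes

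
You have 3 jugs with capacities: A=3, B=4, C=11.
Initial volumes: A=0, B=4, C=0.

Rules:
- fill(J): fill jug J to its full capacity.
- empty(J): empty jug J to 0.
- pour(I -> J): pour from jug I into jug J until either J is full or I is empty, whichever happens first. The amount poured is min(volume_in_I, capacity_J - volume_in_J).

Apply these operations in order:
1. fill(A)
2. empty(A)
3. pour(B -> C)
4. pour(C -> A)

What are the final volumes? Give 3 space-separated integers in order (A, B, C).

Step 1: fill(A) -> (A=3 B=4 C=0)
Step 2: empty(A) -> (A=0 B=4 C=0)
Step 3: pour(B -> C) -> (A=0 B=0 C=4)
Step 4: pour(C -> A) -> (A=3 B=0 C=1)

Answer: 3 0 1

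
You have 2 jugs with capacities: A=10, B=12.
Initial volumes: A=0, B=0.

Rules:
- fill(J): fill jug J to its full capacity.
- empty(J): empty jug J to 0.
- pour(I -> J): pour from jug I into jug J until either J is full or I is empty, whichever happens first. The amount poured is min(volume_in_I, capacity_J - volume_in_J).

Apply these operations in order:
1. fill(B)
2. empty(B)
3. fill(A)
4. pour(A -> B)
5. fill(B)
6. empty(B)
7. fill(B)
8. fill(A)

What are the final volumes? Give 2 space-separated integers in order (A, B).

Answer: 10 12

Derivation:
Step 1: fill(B) -> (A=0 B=12)
Step 2: empty(B) -> (A=0 B=0)
Step 3: fill(A) -> (A=10 B=0)
Step 4: pour(A -> B) -> (A=0 B=10)
Step 5: fill(B) -> (A=0 B=12)
Step 6: empty(B) -> (A=0 B=0)
Step 7: fill(B) -> (A=0 B=12)
Step 8: fill(A) -> (A=10 B=12)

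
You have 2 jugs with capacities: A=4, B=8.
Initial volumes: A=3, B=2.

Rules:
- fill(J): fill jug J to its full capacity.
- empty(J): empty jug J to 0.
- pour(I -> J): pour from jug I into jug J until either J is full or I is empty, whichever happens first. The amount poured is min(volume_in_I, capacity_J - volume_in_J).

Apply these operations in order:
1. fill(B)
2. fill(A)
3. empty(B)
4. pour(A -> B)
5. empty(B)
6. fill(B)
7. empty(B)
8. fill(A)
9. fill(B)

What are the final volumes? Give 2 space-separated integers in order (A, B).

Answer: 4 8

Derivation:
Step 1: fill(B) -> (A=3 B=8)
Step 2: fill(A) -> (A=4 B=8)
Step 3: empty(B) -> (A=4 B=0)
Step 4: pour(A -> B) -> (A=0 B=4)
Step 5: empty(B) -> (A=0 B=0)
Step 6: fill(B) -> (A=0 B=8)
Step 7: empty(B) -> (A=0 B=0)
Step 8: fill(A) -> (A=4 B=0)
Step 9: fill(B) -> (A=4 B=8)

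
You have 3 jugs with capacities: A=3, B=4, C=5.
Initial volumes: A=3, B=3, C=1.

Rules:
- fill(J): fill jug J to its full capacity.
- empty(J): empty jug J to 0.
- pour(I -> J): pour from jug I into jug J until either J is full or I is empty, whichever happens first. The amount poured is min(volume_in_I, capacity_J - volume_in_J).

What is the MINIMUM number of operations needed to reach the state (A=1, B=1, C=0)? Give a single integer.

Answer: 5

Derivation:
BFS from (A=3, B=3, C=1). One shortest path:
  1. empty(A) -> (A=0 B=3 C=1)
  2. fill(B) -> (A=0 B=4 C=1)
  3. pour(B -> A) -> (A=3 B=1 C=1)
  4. empty(A) -> (A=0 B=1 C=1)
  5. pour(C -> A) -> (A=1 B=1 C=0)
Reached target in 5 moves.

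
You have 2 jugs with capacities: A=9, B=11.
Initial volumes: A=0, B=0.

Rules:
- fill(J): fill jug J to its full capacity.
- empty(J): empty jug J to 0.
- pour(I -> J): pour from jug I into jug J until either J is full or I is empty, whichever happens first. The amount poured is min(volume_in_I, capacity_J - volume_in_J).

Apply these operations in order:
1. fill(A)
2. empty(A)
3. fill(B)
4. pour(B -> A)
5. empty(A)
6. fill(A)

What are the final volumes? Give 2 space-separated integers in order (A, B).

Step 1: fill(A) -> (A=9 B=0)
Step 2: empty(A) -> (A=0 B=0)
Step 3: fill(B) -> (A=0 B=11)
Step 4: pour(B -> A) -> (A=9 B=2)
Step 5: empty(A) -> (A=0 B=2)
Step 6: fill(A) -> (A=9 B=2)

Answer: 9 2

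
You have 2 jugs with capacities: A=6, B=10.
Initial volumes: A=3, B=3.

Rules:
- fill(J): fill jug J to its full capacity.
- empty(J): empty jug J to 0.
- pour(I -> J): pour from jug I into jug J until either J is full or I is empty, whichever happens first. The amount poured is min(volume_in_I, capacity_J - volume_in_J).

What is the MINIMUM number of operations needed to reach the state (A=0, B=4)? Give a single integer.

Answer: 4

Derivation:
BFS from (A=3, B=3). One shortest path:
  1. empty(A) -> (A=0 B=3)
  2. fill(B) -> (A=0 B=10)
  3. pour(B -> A) -> (A=6 B=4)
  4. empty(A) -> (A=0 B=4)
Reached target in 4 moves.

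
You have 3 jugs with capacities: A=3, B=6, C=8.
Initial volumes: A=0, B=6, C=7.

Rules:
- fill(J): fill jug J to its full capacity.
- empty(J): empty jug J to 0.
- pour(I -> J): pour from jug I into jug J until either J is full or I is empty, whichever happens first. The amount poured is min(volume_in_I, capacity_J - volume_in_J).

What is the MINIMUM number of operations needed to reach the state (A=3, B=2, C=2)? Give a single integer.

Answer: 6

Derivation:
BFS from (A=0, B=6, C=7). One shortest path:
  1. pour(B -> A) -> (A=3 B=3 C=7)
  2. empty(A) -> (A=0 B=3 C=7)
  3. pour(B -> C) -> (A=0 B=2 C=8)
  4. pour(C -> A) -> (A=3 B=2 C=5)
  5. empty(A) -> (A=0 B=2 C=5)
  6. pour(C -> A) -> (A=3 B=2 C=2)
Reached target in 6 moves.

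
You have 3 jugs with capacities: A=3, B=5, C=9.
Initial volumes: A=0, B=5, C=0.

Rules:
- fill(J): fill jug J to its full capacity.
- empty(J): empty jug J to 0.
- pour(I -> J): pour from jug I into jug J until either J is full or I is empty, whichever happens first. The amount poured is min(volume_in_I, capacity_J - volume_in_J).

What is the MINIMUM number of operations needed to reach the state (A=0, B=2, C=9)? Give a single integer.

BFS from (A=0, B=5, C=0). One shortest path:
  1. fill(C) -> (A=0 B=5 C=9)
  2. pour(B -> A) -> (A=3 B=2 C=9)
  3. empty(A) -> (A=0 B=2 C=9)
Reached target in 3 moves.

Answer: 3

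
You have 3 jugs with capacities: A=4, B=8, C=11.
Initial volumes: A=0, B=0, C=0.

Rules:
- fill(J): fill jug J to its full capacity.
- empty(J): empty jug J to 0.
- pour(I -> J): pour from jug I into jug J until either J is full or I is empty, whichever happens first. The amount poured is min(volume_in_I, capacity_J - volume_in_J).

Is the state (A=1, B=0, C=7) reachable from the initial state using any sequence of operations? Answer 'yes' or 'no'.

BFS from (A=0, B=0, C=0):
  1. fill(A) -> (A=4 B=0 C=0)
  2. fill(B) -> (A=4 B=8 C=0)
  3. pour(A -> C) -> (A=0 B=8 C=4)
  4. pour(B -> C) -> (A=0 B=1 C=11)
  5. pour(C -> A) -> (A=4 B=1 C=7)
  6. empty(A) -> (A=0 B=1 C=7)
  7. pour(B -> A) -> (A=1 B=0 C=7)
Target reached → yes.

Answer: yes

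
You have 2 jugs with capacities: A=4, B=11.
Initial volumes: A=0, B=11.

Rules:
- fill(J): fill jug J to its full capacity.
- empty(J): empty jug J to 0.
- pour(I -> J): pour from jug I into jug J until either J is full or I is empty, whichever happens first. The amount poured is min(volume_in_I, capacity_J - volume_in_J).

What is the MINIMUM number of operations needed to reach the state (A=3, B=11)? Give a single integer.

Answer: 6

Derivation:
BFS from (A=0, B=11). One shortest path:
  1. pour(B -> A) -> (A=4 B=7)
  2. empty(A) -> (A=0 B=7)
  3. pour(B -> A) -> (A=4 B=3)
  4. empty(A) -> (A=0 B=3)
  5. pour(B -> A) -> (A=3 B=0)
  6. fill(B) -> (A=3 B=11)
Reached target in 6 moves.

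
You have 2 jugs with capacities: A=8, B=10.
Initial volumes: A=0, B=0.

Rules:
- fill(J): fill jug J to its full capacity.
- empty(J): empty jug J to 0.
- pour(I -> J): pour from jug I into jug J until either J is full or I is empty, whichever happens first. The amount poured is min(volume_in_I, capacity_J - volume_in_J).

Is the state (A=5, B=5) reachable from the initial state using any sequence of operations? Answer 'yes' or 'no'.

Answer: no

Derivation:
BFS explored all 18 reachable states.
Reachable set includes: (0,0), (0,2), (0,4), (0,6), (0,8), (0,10), (2,0), (2,10), (4,0), (4,10), (6,0), (6,10) ...
Target (A=5, B=5) not in reachable set → no.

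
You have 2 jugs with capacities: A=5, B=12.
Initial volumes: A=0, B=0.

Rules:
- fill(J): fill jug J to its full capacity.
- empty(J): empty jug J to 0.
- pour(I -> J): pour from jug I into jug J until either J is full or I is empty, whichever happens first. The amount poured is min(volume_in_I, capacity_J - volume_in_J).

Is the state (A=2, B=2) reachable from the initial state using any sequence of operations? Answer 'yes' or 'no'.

Answer: no

Derivation:
BFS explored all 34 reachable states.
Reachable set includes: (0,0), (0,1), (0,2), (0,3), (0,4), (0,5), (0,6), (0,7), (0,8), (0,9), (0,10), (0,11) ...
Target (A=2, B=2) not in reachable set → no.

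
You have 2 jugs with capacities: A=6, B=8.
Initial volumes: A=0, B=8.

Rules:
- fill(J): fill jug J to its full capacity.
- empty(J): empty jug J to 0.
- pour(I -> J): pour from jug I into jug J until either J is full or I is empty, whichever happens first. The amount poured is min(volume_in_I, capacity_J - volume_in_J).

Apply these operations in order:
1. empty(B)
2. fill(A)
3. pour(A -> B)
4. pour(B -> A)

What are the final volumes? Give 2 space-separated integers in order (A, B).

Answer: 6 0

Derivation:
Step 1: empty(B) -> (A=0 B=0)
Step 2: fill(A) -> (A=6 B=0)
Step 3: pour(A -> B) -> (A=0 B=6)
Step 4: pour(B -> A) -> (A=6 B=0)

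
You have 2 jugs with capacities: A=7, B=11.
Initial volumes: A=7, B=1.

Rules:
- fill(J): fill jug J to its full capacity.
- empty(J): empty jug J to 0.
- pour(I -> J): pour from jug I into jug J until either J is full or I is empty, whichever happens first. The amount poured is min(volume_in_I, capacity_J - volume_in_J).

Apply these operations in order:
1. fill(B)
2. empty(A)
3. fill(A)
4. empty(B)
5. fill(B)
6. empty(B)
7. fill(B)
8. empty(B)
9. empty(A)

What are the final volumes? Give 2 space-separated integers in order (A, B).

Step 1: fill(B) -> (A=7 B=11)
Step 2: empty(A) -> (A=0 B=11)
Step 3: fill(A) -> (A=7 B=11)
Step 4: empty(B) -> (A=7 B=0)
Step 5: fill(B) -> (A=7 B=11)
Step 6: empty(B) -> (A=7 B=0)
Step 7: fill(B) -> (A=7 B=11)
Step 8: empty(B) -> (A=7 B=0)
Step 9: empty(A) -> (A=0 B=0)

Answer: 0 0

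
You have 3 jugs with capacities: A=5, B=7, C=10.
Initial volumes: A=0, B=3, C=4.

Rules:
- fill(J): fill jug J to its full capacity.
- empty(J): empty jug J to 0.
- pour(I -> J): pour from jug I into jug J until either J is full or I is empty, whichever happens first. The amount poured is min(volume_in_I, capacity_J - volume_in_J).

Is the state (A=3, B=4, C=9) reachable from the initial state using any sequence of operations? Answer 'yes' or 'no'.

Answer: no

Derivation:
BFS explored all 312 reachable states.
Reachable set includes: (0,0,0), (0,0,1), (0,0,2), (0,0,3), (0,0,4), (0,0,5), (0,0,6), (0,0,7), (0,0,8), (0,0,9), (0,0,10), (0,1,0) ...
Target (A=3, B=4, C=9) not in reachable set → no.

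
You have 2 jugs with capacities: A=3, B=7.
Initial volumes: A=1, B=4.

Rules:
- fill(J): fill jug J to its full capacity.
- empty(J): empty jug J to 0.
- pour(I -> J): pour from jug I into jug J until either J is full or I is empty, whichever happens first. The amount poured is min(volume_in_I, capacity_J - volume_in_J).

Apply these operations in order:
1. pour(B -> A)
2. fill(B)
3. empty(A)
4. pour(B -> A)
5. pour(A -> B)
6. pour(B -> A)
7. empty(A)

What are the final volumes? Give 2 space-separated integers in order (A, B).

Answer: 0 4

Derivation:
Step 1: pour(B -> A) -> (A=3 B=2)
Step 2: fill(B) -> (A=3 B=7)
Step 3: empty(A) -> (A=0 B=7)
Step 4: pour(B -> A) -> (A=3 B=4)
Step 5: pour(A -> B) -> (A=0 B=7)
Step 6: pour(B -> A) -> (A=3 B=4)
Step 7: empty(A) -> (A=0 B=4)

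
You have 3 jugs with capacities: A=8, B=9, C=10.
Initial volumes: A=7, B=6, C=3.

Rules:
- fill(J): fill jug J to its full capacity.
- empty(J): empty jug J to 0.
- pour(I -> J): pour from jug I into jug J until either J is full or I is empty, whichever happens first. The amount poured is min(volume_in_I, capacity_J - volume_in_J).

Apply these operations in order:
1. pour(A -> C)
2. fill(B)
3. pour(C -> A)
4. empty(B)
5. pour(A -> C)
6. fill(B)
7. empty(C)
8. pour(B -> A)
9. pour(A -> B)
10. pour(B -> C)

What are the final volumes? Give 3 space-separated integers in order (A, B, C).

Answer: 0 0 9

Derivation:
Step 1: pour(A -> C) -> (A=0 B=6 C=10)
Step 2: fill(B) -> (A=0 B=9 C=10)
Step 3: pour(C -> A) -> (A=8 B=9 C=2)
Step 4: empty(B) -> (A=8 B=0 C=2)
Step 5: pour(A -> C) -> (A=0 B=0 C=10)
Step 6: fill(B) -> (A=0 B=9 C=10)
Step 7: empty(C) -> (A=0 B=9 C=0)
Step 8: pour(B -> A) -> (A=8 B=1 C=0)
Step 9: pour(A -> B) -> (A=0 B=9 C=0)
Step 10: pour(B -> C) -> (A=0 B=0 C=9)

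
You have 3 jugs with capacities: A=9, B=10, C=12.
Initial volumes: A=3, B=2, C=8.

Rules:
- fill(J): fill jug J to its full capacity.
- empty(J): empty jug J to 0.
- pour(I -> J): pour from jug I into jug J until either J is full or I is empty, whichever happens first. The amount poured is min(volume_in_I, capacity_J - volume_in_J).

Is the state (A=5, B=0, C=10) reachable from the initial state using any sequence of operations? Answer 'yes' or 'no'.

Answer: yes

Derivation:
BFS from (A=3, B=2, C=8):
  1. empty(C) -> (A=3 B=2 C=0)
  2. pour(B -> A) -> (A=5 B=0 C=0)
  3. fill(B) -> (A=5 B=10 C=0)
  4. pour(B -> C) -> (A=5 B=0 C=10)
Target reached → yes.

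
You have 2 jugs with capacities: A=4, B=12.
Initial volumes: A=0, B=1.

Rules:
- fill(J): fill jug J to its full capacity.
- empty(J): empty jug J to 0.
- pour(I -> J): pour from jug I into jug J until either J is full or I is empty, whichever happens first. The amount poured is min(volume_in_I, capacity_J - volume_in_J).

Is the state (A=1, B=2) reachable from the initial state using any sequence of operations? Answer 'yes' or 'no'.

BFS explored all 16 reachable states.
Reachable set includes: (0,0), (0,1), (0,4), (0,5), (0,8), (0,9), (0,12), (1,0), (1,12), (4,0), (4,1), (4,4) ...
Target (A=1, B=2) not in reachable set → no.

Answer: no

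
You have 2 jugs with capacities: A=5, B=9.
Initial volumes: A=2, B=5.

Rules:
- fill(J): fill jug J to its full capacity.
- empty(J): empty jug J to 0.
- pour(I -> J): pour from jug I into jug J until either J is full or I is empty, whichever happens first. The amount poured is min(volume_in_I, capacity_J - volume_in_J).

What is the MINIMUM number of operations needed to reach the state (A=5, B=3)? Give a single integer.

BFS from (A=2, B=5). One shortest path:
  1. pour(A -> B) -> (A=0 B=7)
  2. fill(A) -> (A=5 B=7)
  3. pour(A -> B) -> (A=3 B=9)
  4. empty(B) -> (A=3 B=0)
  5. pour(A -> B) -> (A=0 B=3)
  6. fill(A) -> (A=5 B=3)
Reached target in 6 moves.

Answer: 6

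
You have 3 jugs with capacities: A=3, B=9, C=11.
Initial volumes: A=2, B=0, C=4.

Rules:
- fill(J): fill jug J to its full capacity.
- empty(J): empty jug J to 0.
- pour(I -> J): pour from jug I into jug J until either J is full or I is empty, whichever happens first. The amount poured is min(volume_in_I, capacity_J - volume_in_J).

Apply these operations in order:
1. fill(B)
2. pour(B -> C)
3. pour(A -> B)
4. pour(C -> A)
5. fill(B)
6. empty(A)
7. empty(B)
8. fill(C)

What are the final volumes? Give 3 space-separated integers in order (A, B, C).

Answer: 0 0 11

Derivation:
Step 1: fill(B) -> (A=2 B=9 C=4)
Step 2: pour(B -> C) -> (A=2 B=2 C=11)
Step 3: pour(A -> B) -> (A=0 B=4 C=11)
Step 4: pour(C -> A) -> (A=3 B=4 C=8)
Step 5: fill(B) -> (A=3 B=9 C=8)
Step 6: empty(A) -> (A=0 B=9 C=8)
Step 7: empty(B) -> (A=0 B=0 C=8)
Step 8: fill(C) -> (A=0 B=0 C=11)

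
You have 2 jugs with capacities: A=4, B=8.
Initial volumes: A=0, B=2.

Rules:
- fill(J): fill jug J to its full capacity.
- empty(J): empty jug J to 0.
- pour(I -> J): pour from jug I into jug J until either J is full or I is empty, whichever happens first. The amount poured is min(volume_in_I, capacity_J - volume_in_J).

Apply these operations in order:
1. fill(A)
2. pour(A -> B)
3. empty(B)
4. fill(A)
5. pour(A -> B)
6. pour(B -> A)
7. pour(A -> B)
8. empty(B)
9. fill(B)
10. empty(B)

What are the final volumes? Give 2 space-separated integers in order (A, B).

Step 1: fill(A) -> (A=4 B=2)
Step 2: pour(A -> B) -> (A=0 B=6)
Step 3: empty(B) -> (A=0 B=0)
Step 4: fill(A) -> (A=4 B=0)
Step 5: pour(A -> B) -> (A=0 B=4)
Step 6: pour(B -> A) -> (A=4 B=0)
Step 7: pour(A -> B) -> (A=0 B=4)
Step 8: empty(B) -> (A=0 B=0)
Step 9: fill(B) -> (A=0 B=8)
Step 10: empty(B) -> (A=0 B=0)

Answer: 0 0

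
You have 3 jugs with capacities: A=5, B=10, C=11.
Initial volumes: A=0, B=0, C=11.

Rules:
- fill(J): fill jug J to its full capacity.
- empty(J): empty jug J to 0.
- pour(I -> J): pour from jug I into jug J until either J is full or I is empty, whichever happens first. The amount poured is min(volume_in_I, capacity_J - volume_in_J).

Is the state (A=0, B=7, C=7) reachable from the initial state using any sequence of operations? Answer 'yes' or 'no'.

BFS from (A=0, B=0, C=11):
  1. pour(C -> B) -> (A=0 B=10 C=1)
  2. empty(B) -> (A=0 B=0 C=1)
  3. pour(C -> A) -> (A=1 B=0 C=0)
  4. fill(C) -> (A=1 B=0 C=11)
  5. pour(C -> B) -> (A=1 B=10 C=1)
  6. empty(B) -> (A=1 B=0 C=1)
  7. pour(C -> B) -> (A=1 B=1 C=0)
  8. fill(C) -> (A=1 B=1 C=11)
  9. pour(C -> B) -> (A=1 B=10 C=2)
  10. empty(B) -> (A=1 B=0 C=2)
  11. pour(C -> B) -> (A=1 B=2 C=0)
  12. fill(C) -> (A=1 B=2 C=11)
  13. pour(C -> A) -> (A=5 B=2 C=7)
  14. pour(A -> B) -> (A=0 B=7 C=7)
Target reached → yes.

Answer: yes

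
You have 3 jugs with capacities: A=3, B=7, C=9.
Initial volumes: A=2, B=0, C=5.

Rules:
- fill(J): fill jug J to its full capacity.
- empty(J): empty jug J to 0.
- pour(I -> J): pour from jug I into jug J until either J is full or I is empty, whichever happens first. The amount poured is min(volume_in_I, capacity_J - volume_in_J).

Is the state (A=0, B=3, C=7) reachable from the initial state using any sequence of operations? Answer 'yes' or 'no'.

Answer: yes

Derivation:
BFS from (A=2, B=0, C=5):
  1. pour(A -> C) -> (A=0 B=0 C=7)
  2. fill(A) -> (A=3 B=0 C=7)
  3. pour(A -> B) -> (A=0 B=3 C=7)
Target reached → yes.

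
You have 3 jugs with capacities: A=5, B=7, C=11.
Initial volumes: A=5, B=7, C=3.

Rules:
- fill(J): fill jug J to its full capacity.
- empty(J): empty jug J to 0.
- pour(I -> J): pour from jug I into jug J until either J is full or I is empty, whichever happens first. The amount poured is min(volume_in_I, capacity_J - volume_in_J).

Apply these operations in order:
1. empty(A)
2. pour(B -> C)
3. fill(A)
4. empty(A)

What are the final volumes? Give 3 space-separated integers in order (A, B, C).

Step 1: empty(A) -> (A=0 B=7 C=3)
Step 2: pour(B -> C) -> (A=0 B=0 C=10)
Step 3: fill(A) -> (A=5 B=0 C=10)
Step 4: empty(A) -> (A=0 B=0 C=10)

Answer: 0 0 10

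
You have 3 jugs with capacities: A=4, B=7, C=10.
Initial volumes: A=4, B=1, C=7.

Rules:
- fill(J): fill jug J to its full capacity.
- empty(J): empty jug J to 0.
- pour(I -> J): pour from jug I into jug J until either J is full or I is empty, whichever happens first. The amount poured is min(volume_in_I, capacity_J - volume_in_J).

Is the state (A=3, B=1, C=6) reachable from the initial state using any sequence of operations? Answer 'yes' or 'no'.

Answer: no

Derivation:
BFS explored all 278 reachable states.
Reachable set includes: (0,0,0), (0,0,1), (0,0,2), (0,0,3), (0,0,4), (0,0,5), (0,0,6), (0,0,7), (0,0,8), (0,0,9), (0,0,10), (0,1,0) ...
Target (A=3, B=1, C=6) not in reachable set → no.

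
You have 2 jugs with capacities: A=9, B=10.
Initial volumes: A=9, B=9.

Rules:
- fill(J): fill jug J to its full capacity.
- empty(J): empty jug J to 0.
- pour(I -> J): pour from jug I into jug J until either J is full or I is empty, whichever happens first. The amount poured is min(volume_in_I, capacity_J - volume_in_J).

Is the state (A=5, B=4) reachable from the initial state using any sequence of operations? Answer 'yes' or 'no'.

Answer: no

Derivation:
BFS explored all 38 reachable states.
Reachable set includes: (0,0), (0,1), (0,2), (0,3), (0,4), (0,5), (0,6), (0,7), (0,8), (0,9), (0,10), (1,0) ...
Target (A=5, B=4) not in reachable set → no.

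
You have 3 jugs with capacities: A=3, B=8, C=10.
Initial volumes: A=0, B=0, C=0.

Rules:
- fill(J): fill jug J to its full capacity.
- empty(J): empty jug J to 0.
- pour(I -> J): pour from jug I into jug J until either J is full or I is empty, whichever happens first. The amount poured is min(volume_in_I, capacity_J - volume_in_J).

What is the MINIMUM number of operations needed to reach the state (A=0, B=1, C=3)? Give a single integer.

BFS from (A=0, B=0, C=0). One shortest path:
  1. fill(A) -> (A=3 B=0 C=0)
  2. fill(B) -> (A=3 B=8 C=0)
  3. pour(A -> C) -> (A=0 B=8 C=3)
  4. fill(A) -> (A=3 B=8 C=3)
  5. pour(B -> C) -> (A=3 B=1 C=10)
  6. empty(C) -> (A=3 B=1 C=0)
  7. pour(A -> C) -> (A=0 B=1 C=3)
Reached target in 7 moves.

Answer: 7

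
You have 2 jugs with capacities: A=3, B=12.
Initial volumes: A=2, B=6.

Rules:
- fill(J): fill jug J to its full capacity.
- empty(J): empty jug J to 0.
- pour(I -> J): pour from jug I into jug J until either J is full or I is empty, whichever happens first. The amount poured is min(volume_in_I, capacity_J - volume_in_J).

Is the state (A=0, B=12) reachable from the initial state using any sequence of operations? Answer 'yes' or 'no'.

BFS from (A=2, B=6):
  1. empty(A) -> (A=0 B=6)
  2. fill(B) -> (A=0 B=12)
Target reached → yes.

Answer: yes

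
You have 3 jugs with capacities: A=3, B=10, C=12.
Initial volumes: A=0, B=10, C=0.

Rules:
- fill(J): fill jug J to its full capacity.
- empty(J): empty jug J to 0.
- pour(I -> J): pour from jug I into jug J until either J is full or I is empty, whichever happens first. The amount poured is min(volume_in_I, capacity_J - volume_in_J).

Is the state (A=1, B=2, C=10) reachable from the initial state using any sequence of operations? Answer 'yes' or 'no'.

Answer: no

Derivation:
BFS explored all 374 reachable states.
Reachable set includes: (0,0,0), (0,0,1), (0,0,2), (0,0,3), (0,0,4), (0,0,5), (0,0,6), (0,0,7), (0,0,8), (0,0,9), (0,0,10), (0,0,11) ...
Target (A=1, B=2, C=10) not in reachable set → no.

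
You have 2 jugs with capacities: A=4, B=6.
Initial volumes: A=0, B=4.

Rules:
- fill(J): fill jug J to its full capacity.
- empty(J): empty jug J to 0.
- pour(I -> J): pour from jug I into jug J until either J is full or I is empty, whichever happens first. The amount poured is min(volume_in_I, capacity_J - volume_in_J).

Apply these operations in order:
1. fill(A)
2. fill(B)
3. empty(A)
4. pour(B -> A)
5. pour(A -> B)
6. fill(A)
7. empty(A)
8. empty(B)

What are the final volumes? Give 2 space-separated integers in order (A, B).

Answer: 0 0

Derivation:
Step 1: fill(A) -> (A=4 B=4)
Step 2: fill(B) -> (A=4 B=6)
Step 3: empty(A) -> (A=0 B=6)
Step 4: pour(B -> A) -> (A=4 B=2)
Step 5: pour(A -> B) -> (A=0 B=6)
Step 6: fill(A) -> (A=4 B=6)
Step 7: empty(A) -> (A=0 B=6)
Step 8: empty(B) -> (A=0 B=0)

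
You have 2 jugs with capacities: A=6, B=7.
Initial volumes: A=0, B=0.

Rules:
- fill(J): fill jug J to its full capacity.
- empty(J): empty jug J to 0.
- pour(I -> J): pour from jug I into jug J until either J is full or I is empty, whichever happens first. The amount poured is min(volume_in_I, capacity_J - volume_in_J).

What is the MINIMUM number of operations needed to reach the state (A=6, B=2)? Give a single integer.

Answer: 6

Derivation:
BFS from (A=0, B=0). One shortest path:
  1. fill(B) -> (A=0 B=7)
  2. pour(B -> A) -> (A=6 B=1)
  3. empty(A) -> (A=0 B=1)
  4. pour(B -> A) -> (A=1 B=0)
  5. fill(B) -> (A=1 B=7)
  6. pour(B -> A) -> (A=6 B=2)
Reached target in 6 moves.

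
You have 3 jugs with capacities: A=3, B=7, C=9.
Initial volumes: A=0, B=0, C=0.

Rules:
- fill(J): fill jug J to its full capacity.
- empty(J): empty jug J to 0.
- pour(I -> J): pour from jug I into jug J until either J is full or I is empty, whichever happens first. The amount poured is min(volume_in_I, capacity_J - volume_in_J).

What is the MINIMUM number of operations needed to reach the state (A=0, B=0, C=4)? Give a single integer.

BFS from (A=0, B=0, C=0). One shortest path:
  1. fill(B) -> (A=0 B=7 C=0)
  2. pour(B -> A) -> (A=3 B=4 C=0)
  3. empty(A) -> (A=0 B=4 C=0)
  4. pour(B -> C) -> (A=0 B=0 C=4)
Reached target in 4 moves.

Answer: 4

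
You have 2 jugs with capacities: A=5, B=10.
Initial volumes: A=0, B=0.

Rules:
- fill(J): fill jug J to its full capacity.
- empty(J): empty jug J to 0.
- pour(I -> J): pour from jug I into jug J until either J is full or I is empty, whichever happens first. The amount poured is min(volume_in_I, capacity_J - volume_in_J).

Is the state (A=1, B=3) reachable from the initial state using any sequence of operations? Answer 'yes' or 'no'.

BFS explored all 6 reachable states.
Reachable set includes: (0,0), (0,5), (0,10), (5,0), (5,5), (5,10)
Target (A=1, B=3) not in reachable set → no.

Answer: no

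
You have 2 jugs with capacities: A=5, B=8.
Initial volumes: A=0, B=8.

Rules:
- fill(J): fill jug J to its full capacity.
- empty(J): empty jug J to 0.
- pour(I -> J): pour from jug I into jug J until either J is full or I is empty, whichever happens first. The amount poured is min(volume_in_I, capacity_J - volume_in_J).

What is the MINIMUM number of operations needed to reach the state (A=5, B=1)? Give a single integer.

Answer: 7

Derivation:
BFS from (A=0, B=8). One shortest path:
  1. pour(B -> A) -> (A=5 B=3)
  2. empty(A) -> (A=0 B=3)
  3. pour(B -> A) -> (A=3 B=0)
  4. fill(B) -> (A=3 B=8)
  5. pour(B -> A) -> (A=5 B=6)
  6. empty(A) -> (A=0 B=6)
  7. pour(B -> A) -> (A=5 B=1)
Reached target in 7 moves.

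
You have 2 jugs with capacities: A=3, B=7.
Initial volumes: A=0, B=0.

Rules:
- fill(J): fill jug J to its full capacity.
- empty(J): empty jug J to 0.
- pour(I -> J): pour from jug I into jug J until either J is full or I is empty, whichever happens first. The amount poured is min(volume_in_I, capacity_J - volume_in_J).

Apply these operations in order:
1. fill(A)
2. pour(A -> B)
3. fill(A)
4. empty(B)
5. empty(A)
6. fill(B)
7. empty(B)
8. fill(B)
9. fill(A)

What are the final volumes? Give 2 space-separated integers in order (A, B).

Answer: 3 7

Derivation:
Step 1: fill(A) -> (A=3 B=0)
Step 2: pour(A -> B) -> (A=0 B=3)
Step 3: fill(A) -> (A=3 B=3)
Step 4: empty(B) -> (A=3 B=0)
Step 5: empty(A) -> (A=0 B=0)
Step 6: fill(B) -> (A=0 B=7)
Step 7: empty(B) -> (A=0 B=0)
Step 8: fill(B) -> (A=0 B=7)
Step 9: fill(A) -> (A=3 B=7)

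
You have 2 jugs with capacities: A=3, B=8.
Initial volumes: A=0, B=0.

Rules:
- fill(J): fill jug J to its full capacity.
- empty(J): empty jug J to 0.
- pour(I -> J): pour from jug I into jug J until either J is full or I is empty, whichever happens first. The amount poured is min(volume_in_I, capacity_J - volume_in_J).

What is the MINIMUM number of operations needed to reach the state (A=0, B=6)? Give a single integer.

BFS from (A=0, B=0). One shortest path:
  1. fill(A) -> (A=3 B=0)
  2. pour(A -> B) -> (A=0 B=3)
  3. fill(A) -> (A=3 B=3)
  4. pour(A -> B) -> (A=0 B=6)
Reached target in 4 moves.

Answer: 4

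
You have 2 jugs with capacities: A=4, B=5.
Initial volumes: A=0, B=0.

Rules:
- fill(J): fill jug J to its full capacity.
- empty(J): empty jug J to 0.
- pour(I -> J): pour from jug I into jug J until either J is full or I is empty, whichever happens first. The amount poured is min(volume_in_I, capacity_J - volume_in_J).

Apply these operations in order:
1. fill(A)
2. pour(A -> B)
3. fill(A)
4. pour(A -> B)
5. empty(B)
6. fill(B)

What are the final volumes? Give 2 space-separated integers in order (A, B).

Answer: 3 5

Derivation:
Step 1: fill(A) -> (A=4 B=0)
Step 2: pour(A -> B) -> (A=0 B=4)
Step 3: fill(A) -> (A=4 B=4)
Step 4: pour(A -> B) -> (A=3 B=5)
Step 5: empty(B) -> (A=3 B=0)
Step 6: fill(B) -> (A=3 B=5)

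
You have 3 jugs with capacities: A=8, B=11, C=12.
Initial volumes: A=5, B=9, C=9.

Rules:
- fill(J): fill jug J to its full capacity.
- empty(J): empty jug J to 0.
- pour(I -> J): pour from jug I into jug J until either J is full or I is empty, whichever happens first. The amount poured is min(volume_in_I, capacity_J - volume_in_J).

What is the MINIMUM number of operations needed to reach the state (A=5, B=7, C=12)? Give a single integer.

Answer: 4

Derivation:
BFS from (A=5, B=9, C=9). One shortest path:
  1. pour(C -> B) -> (A=5 B=11 C=7)
  2. empty(B) -> (A=5 B=0 C=7)
  3. pour(C -> B) -> (A=5 B=7 C=0)
  4. fill(C) -> (A=5 B=7 C=12)
Reached target in 4 moves.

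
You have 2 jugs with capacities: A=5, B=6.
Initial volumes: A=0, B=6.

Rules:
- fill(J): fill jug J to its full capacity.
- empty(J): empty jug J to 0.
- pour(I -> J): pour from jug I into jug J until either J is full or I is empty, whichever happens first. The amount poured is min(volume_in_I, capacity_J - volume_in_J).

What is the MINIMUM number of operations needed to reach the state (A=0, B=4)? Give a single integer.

BFS from (A=0, B=6). One shortest path:
  1. fill(A) -> (A=5 B=6)
  2. empty(B) -> (A=5 B=0)
  3. pour(A -> B) -> (A=0 B=5)
  4. fill(A) -> (A=5 B=5)
  5. pour(A -> B) -> (A=4 B=6)
  6. empty(B) -> (A=4 B=0)
  7. pour(A -> B) -> (A=0 B=4)
Reached target in 7 moves.

Answer: 7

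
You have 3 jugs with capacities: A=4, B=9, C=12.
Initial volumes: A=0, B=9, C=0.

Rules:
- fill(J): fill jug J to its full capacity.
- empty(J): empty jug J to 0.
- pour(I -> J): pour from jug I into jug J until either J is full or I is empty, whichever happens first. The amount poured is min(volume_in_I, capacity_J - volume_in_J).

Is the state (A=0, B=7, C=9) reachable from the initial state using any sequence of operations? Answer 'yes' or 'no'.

Answer: yes

Derivation:
BFS from (A=0, B=9, C=0):
  1. empty(B) -> (A=0 B=0 C=0)
  2. fill(C) -> (A=0 B=0 C=12)
  3. pour(C -> B) -> (A=0 B=9 C=3)
  4. pour(C -> A) -> (A=3 B=9 C=0)
  5. pour(B -> C) -> (A=3 B=0 C=9)
  6. pour(A -> B) -> (A=0 B=3 C=9)
  7. fill(A) -> (A=4 B=3 C=9)
  8. pour(A -> B) -> (A=0 B=7 C=9)
Target reached → yes.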